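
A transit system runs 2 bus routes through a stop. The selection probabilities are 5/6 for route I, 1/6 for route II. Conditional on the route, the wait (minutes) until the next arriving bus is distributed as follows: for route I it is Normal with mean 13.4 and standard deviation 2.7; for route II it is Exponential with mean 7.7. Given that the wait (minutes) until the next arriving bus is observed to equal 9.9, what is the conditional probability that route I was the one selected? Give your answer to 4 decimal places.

0.8988

Likelihoods f(9.9 | ·): I: 0.0637757; II: 0.035903.
Posterior ∝ prior × likelihood. Numerator for I: 0.833333·0.0637757 = 0.0531465.
Normalizing constant: 0.833333·0.0637757 + 0.166667·0.035903 = 0.0591303.
P(I | observation) = 0.0531465 / 0.0591303 = 0.898803.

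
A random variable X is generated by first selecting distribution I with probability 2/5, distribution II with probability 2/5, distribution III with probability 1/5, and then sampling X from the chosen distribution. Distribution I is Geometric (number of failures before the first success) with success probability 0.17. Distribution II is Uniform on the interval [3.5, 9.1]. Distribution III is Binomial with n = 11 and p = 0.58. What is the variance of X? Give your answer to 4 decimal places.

Per component, I: μ=4.88235, E[X²]=52.5571; II: μ=6.3, E[X²]=42.3033; III: μ=6.38, E[X²]=43.384.
E[X] = 0.4·4.88235 + 0.4·6.3 + 0.2·6.38 = 5.74894.
E[X²] = 0.4·52.5571 + 0.4·42.3033 + 0.2·43.384 = 46.621.
Var(X) = E[X²] − (E[X])² = 46.621 − 33.0503 = 13.5706.

13.5706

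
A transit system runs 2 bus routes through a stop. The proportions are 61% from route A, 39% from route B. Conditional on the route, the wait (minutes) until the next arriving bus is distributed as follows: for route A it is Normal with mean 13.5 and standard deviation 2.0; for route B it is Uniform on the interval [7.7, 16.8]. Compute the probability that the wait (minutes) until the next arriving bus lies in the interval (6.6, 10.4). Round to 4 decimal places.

0.1525

Conditional on each route, P(6.6 < X < 10.4): A: 0.0602905; B: 0.296703.
By total probability, P(6.6 < X < 10.4) = 0.61·0.0602905 + 0.39·0.296703 = 0.152491.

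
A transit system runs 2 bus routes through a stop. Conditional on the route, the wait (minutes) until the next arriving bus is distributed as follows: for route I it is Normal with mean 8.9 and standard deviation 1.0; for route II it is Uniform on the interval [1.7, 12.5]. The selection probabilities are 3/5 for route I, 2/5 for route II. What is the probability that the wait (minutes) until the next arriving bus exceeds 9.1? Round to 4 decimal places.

0.3784

Conditional on each route, P(X > 9.1): I: 0.42074; II: 0.314815.
By total probability, P(X > 9.1) = 0.6·0.42074 + 0.4·0.314815 = 0.37837.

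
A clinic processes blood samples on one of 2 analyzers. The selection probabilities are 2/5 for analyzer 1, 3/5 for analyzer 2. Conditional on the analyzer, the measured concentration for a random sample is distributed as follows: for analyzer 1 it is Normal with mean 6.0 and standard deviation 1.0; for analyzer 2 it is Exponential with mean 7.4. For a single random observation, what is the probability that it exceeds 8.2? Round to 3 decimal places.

0.204

Conditional on each analyzer, P(X > 8.2): 1: 0.0139034; 2: 0.330183.
By total probability, P(X > 8.2) = 0.4·0.0139034 + 0.6·0.330183 = 0.203671.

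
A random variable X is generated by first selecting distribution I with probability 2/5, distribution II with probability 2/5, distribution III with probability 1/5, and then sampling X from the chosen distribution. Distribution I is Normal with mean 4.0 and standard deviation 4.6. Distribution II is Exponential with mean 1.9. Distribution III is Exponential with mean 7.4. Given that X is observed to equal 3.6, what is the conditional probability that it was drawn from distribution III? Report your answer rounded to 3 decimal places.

Likelihoods f(3.6 | ·): I: 0.0863993; II: 0.0791357; III: 0.0830787.
Posterior ∝ prior × likelihood. Numerator for III: 0.2·0.0830787 = 0.0166157.
Normalizing constant: 0.4·0.0863993 + 0.4·0.0791357 + 0.2·0.0830787 = 0.0828298.
P(III | observation) = 0.0166157 / 0.0828298 = 0.200601.

0.201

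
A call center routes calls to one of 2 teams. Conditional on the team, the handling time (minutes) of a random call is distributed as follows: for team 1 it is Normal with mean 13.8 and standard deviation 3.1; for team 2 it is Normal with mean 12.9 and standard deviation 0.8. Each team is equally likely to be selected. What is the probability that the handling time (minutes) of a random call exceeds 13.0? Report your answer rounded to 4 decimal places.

0.5260

Conditional on each team, P(X > 13.0): 1: 0.601821; 2: 0.450262.
By total probability, P(X > 13.0) = 0.5·0.601821 + 0.5·0.450262 = 0.526042.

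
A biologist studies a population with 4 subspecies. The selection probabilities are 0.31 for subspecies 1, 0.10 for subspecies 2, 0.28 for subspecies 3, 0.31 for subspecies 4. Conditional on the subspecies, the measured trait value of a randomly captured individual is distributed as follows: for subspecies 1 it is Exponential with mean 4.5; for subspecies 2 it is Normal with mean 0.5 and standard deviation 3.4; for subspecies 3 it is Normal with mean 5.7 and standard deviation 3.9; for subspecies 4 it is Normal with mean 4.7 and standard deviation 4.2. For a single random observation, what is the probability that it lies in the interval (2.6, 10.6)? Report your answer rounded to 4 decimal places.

0.5518

Conditional on each subspecies, P(2.6 < X < 10.6): 1: 0.466303; 2: 0.266918; 3: 0.682172; 4: 0.611416.
By total probability, P(2.6 < X < 10.6) = 0.31·0.466303 + 0.1·0.266918 + 0.28·0.682172 + 0.31·0.611416 = 0.551793.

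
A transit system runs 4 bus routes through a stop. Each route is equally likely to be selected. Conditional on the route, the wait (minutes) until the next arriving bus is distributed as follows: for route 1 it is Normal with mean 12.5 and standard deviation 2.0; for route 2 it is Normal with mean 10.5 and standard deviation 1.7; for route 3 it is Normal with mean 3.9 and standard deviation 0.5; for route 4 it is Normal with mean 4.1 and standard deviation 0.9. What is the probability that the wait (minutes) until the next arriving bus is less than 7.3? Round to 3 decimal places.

Conditional on each route, P(X < 7.3): 1: 0.00466119; 2: 0.0298941; 3: 1; 4: 0.999811.
By total probability, P(X < 7.3) = 0.25·0.00466119 + 0.25·0.0298941 + 0.25·1 + 0.25·0.999811 = 0.508592.

0.509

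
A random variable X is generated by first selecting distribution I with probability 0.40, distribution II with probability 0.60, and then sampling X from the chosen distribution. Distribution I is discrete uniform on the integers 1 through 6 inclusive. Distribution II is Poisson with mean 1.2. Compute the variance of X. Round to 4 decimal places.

Per component, I: μ=3.5, E[X²]=15.1667; II: μ=1.2, E[X²]=2.64.
E[X] = 0.4·3.5 + 0.6·1.2 = 2.12.
E[X²] = 0.4·15.1667 + 0.6·2.64 = 7.65067.
Var(X) = E[X²] − (E[X])² = 7.65067 − 4.4944 = 3.15627.

3.1563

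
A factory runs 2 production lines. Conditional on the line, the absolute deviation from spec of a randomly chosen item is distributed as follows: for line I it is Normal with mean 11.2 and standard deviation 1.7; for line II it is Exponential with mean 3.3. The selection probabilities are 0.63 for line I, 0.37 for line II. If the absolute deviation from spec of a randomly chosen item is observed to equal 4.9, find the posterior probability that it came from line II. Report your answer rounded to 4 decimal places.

0.9940

Likelihoods f(4.9 | ·): I: 0.000244487; II: 0.0686475.
Posterior ∝ prior × likelihood. Numerator for II: 0.37·0.0686475 = 0.0253996.
Normalizing constant: 0.63·0.000244487 + 0.37·0.0686475 = 0.0255536.
P(II | observation) = 0.0253996 / 0.0255536 = 0.993972.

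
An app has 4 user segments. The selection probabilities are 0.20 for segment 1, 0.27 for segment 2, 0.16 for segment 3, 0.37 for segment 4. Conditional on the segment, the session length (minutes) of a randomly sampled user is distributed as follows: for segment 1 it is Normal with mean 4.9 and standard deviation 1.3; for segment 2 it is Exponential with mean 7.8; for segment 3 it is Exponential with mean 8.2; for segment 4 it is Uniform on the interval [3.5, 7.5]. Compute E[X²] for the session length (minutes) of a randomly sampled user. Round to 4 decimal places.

71.1962

For each component E[X²] = Var + (mean)², giving 1: 25.7; 2: 121.68; 3: 134.48; 4: 31.5833.
Overall E[X²] = 0.2·25.7 + 0.27·121.68 + 0.16·134.48 + 0.37·31.5833 = 71.1962.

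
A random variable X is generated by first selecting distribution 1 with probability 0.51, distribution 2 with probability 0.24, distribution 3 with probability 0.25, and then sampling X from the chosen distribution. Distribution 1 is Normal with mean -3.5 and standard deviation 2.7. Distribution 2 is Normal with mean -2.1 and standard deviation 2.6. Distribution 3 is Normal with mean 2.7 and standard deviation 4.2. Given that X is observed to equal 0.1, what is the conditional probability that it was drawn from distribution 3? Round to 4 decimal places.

Likelihoods f(0.1 | ·): 1: 0.0607445; 2: 0.107267; 3: 0.0784234.
Posterior ∝ prior × likelihood. Numerator for 3: 0.25·0.0784234 = 0.0196058.
Normalizing constant: 0.51·0.0607445 + 0.24·0.107267 + 0.25·0.0784234 = 0.0763295.
P(3 | observation) = 0.0196058 / 0.0763295 = 0.256858.

0.2569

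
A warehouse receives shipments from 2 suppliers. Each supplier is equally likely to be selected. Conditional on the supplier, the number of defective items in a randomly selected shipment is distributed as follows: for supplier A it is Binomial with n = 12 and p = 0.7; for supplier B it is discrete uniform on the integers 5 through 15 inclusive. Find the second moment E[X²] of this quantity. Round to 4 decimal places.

For each component E[X²] = Var + (mean)², giving A: 73.08; B: 110.
Overall E[X²] = 0.5·73.08 + 0.5·110 = 91.54.

91.5400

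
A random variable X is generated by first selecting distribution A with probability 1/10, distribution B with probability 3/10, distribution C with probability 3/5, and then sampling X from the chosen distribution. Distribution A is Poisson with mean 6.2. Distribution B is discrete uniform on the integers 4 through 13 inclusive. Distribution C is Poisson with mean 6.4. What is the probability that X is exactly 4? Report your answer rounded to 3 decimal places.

0.112

Conditional on each component, P(X = 4): A: 0.124948; B: 0.1; C: 0.116151.
By total probability, P(X = 4) = 0.1·0.124948 + 0.3·0.1 + 0.6·0.116151 = 0.112186.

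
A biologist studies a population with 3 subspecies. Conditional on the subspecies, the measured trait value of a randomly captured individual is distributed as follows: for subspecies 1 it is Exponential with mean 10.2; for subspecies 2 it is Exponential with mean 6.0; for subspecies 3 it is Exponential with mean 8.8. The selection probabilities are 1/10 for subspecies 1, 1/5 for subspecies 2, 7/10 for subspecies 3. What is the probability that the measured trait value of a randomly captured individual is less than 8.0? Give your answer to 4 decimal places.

0.6196

Conditional on each subspecies, P(X < 8.0): 1: 0.543567; 2: 0.736403; 3: 0.59711.
By total probability, P(X < 8.0) = 0.1·0.543567 + 0.2·0.736403 + 0.7·0.59711 = 0.619614.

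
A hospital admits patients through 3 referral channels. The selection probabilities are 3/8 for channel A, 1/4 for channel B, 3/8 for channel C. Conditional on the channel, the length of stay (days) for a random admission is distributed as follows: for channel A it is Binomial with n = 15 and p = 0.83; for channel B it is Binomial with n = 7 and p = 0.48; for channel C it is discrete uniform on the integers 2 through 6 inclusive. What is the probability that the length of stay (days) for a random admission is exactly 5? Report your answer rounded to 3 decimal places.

0.111

Conditional on each channel, P(X = 5): A: 2.38471e-05; B: 0.144688; C: 0.2.
By total probability, P(X = 5) = 0.375·2.38471e-05 + 0.25·0.144688 + 0.375·0.2 = 0.111181.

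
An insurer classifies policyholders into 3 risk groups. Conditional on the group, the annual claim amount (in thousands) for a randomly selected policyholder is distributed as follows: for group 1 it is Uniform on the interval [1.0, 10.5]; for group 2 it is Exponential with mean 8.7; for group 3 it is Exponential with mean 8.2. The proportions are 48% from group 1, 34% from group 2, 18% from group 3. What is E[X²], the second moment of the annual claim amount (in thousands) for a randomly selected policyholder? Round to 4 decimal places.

95.1556

For each component E[X²] = Var + (mean)², giving 1: 40.5833; 2: 151.38; 3: 134.48.
Overall E[X²] = 0.48·40.5833 + 0.34·151.38 + 0.18·134.48 = 95.1556.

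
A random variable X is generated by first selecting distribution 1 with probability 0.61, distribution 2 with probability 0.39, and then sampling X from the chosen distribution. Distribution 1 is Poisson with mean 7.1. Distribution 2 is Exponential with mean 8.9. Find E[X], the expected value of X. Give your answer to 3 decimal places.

7.802

Component means — 1: 7.1; 2: 8.9.
E[X] = 0.61·7.1 + 0.39·8.9 = 7.802.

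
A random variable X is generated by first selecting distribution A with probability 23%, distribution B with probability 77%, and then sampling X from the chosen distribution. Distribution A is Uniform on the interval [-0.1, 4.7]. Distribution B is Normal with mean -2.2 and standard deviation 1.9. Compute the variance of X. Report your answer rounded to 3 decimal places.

Per component, A: μ=2.3, E[X²]=7.21; B: μ=-2.2, E[X²]=8.45.
E[X] = 0.23·2.3 + 0.77·-2.2 = -1.165.
E[X²] = 0.23·7.21 + 0.77·8.45 = 8.1648.
Var(X) = E[X²] − (E[X])² = 8.1648 − 1.35723 = 6.80758.

6.808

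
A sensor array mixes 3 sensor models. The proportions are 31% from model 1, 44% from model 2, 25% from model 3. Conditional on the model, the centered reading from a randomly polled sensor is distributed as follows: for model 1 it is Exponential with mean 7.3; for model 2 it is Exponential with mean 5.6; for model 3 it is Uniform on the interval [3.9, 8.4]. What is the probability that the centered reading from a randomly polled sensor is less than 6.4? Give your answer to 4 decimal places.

0.6196

Conditional on each model, P(X < 6.4): 1: 0.583851; 2: 0.681093; 3: 0.555556.
By total probability, P(X < 6.4) = 0.31·0.583851 + 0.44·0.681093 + 0.25·0.555556 = 0.619564.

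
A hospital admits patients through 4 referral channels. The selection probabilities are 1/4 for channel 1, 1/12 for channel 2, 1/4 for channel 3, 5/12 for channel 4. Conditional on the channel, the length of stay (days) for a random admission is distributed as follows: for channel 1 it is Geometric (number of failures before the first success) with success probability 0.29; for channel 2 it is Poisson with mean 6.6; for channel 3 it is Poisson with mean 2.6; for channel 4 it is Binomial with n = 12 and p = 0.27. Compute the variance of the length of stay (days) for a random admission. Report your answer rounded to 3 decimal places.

5.490

Per component, 1: μ=2.44828, E[X²]=14.4364; 2: μ=6.6, E[X²]=50.16; 3: μ=2.6, E[X²]=9.36; 4: μ=3.24, E[X²]=12.8628.
E[X] = 0.25·2.44828 + 0.0833333·6.6 + 0.25·2.6 + 0.416667·3.24 = 3.16207.
E[X²] = 0.25·14.4364 + 0.0833333·50.16 + 0.25·9.36 + 0.416667·12.8628 = 15.4886.
Var(X) = E[X²] − (E[X])² = 15.4886 − 9.99868 = 5.48992.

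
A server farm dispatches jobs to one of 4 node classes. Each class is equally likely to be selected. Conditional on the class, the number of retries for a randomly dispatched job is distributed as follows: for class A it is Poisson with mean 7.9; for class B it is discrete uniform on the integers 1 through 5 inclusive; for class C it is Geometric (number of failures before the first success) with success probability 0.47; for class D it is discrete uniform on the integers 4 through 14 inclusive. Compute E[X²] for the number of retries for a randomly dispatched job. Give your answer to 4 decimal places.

43.9952

For each component E[X²] = Var + (mean)², giving A: 70.31; B: 11; C: 3.67089; D: 91.
Overall E[X²] = 0.25·70.31 + 0.25·11 + 0.25·3.67089 + 0.25·91 = 43.9952.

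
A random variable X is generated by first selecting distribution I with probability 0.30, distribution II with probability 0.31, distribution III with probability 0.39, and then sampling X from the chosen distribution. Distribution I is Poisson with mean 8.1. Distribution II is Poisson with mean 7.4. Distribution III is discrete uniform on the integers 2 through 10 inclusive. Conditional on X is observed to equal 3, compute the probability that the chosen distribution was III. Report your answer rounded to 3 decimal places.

0.675

Likelihoods P(X=3 | ·): I: 0.0268855; II: 0.0412824; III: 0.111111.
Posterior ∝ prior × likelihood. Numerator for III: 0.39·0.111111 = 0.0433333.
Normalizing constant: 0.3·0.0268855 + 0.31·0.0412824 + 0.39·0.111111 = 0.0641965.
P(III | observation) = 0.0433333 / 0.0641965 = 0.675011.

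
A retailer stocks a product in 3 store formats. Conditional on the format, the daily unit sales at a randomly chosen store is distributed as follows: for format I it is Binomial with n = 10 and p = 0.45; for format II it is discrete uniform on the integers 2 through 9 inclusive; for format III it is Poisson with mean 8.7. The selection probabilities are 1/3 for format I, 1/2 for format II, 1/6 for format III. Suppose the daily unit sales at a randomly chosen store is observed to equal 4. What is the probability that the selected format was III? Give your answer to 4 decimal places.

0.0446

Likelihoods P(X=4 | ·): I: 0.238367; II: 0.125; III: 0.0397653.
Posterior ∝ prior × likelihood. Numerator for III: 0.166667·0.0397653 = 0.00662754.
Normalizing constant: 0.333333·0.238367 + 0.5·0.125 + 0.166667·0.0397653 = 0.148583.
P(III | observation) = 0.00662754 / 0.148583 = 0.044605.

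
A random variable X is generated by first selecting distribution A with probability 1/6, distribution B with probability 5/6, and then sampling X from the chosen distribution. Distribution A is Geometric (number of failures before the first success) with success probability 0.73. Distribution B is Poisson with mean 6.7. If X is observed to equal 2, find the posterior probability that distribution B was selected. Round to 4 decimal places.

0.7219

Likelihoods P(X=2 | ·): A: 0.053217; B: 0.0276278.
Posterior ∝ prior × likelihood. Numerator for B: 0.833333·0.0276278 = 0.0230232.
Normalizing constant: 0.166667·0.053217 + 0.833333·0.0276278 = 0.0318927.
P(B | observation) = 0.0230232 / 0.0318927 = 0.721895.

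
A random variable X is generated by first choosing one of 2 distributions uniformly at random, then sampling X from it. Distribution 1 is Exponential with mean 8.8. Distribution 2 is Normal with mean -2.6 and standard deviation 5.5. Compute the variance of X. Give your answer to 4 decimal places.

86.3350

Per component, 1: μ=8.8, E[X²]=154.88; 2: μ=-2.6, E[X²]=37.01.
E[X] = 0.5·8.8 + 0.5·-2.6 = 3.1.
E[X²] = 0.5·154.88 + 0.5·37.01 = 95.945.
Var(X) = E[X²] − (E[X])² = 95.945 − 9.61 = 86.335.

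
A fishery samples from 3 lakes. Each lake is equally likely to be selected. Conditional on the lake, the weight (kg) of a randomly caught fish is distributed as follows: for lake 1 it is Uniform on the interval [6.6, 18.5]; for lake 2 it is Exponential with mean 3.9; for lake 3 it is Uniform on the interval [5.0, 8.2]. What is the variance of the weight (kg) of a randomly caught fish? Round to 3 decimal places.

22.345

Per component, 1: μ=12.55, E[X²]=169.303; 2: μ=3.9, E[X²]=30.42; 3: μ=6.6, E[X²]=44.4133.
E[X] = 0.333333·12.55 + 0.333333·3.9 + 0.333333·6.6 = 7.68333.
E[X²] = 0.333333·169.303 + 0.333333·30.42 + 0.333333·44.4133 = 81.3789.
Var(X) = E[X²] − (E[X])² = 81.3789 − 59.0336 = 22.3453.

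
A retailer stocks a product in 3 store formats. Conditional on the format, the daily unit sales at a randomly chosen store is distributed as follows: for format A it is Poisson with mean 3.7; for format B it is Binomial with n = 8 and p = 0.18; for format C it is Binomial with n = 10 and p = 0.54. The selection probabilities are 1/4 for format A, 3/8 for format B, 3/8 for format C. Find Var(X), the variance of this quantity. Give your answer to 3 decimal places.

5.254

Per component, A: μ=3.7, E[X²]=17.39; B: μ=1.44, E[X²]=3.2544; C: μ=5.4, E[X²]=31.644.
E[X] = 0.25·3.7 + 0.375·1.44 + 0.375·5.4 = 3.49.
E[X²] = 0.25·17.39 + 0.375·3.2544 + 0.375·31.644 = 17.4344.
Var(X) = E[X²] − (E[X])² = 17.4344 − 12.1801 = 5.2543.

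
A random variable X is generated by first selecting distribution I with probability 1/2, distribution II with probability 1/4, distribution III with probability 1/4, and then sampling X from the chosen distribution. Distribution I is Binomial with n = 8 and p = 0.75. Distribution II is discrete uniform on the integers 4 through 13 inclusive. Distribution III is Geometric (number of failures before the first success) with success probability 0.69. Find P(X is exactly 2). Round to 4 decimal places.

0.0185

Conditional on each component, P(X = 2): I: 0.00384521; II: 0; III: 0.066309.
By total probability, P(X = 2) = 0.5·0.00384521 + 0.25·0 + 0.25·0.066309 = 0.0184999.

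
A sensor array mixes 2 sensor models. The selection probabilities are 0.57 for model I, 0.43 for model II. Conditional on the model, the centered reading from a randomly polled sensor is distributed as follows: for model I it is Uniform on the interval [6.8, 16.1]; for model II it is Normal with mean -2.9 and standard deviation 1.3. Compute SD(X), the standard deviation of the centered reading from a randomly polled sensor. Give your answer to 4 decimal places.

7.4368

Per component, I: μ=11.45, E[X²]=138.31; II: μ=-2.9, E[X²]=10.1.
E[X] = 0.57·11.45 + 0.43·-2.9 = 5.2795.
E[X²] = 0.57·138.31 + 0.43·10.1 = 83.1797.
Var(X) = E[X²] − (E[X])² = 83.1797 − 27.8731 = 55.3066.
SD(X) = √55.3066 = 7.43684.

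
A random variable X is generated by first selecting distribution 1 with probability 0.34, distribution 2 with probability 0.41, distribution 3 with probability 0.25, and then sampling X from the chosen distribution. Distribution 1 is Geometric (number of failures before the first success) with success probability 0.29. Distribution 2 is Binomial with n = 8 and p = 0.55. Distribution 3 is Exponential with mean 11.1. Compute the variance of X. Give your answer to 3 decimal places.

45.979

Per component, 1: μ=2.44828, E[X²]=14.4364; 2: μ=4.4, E[X²]=21.34; 3: μ=11.1, E[X²]=246.42.
E[X] = 0.34·2.44828 + 0.41·4.4 + 0.25·11.1 = 5.41141.
E[X²] = 0.34·14.4364 + 0.41·21.34 + 0.25·246.42 = 75.2628.
Var(X) = E[X²] − (E[X])² = 75.2628 − 29.2834 = 45.9794.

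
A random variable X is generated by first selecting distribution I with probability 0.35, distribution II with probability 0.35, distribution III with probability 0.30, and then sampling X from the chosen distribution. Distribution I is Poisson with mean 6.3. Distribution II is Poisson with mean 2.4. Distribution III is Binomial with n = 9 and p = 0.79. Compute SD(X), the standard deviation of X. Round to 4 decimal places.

2.7847

Per component, I: μ=6.3, E[X²]=45.99; II: μ=2.4, E[X²]=8.16; III: μ=7.11, E[X²]=52.0452.
E[X] = 0.35·6.3 + 0.35·2.4 + 0.3·7.11 = 5.178.
E[X²] = 0.35·45.99 + 0.35·8.16 + 0.3·52.0452 = 34.5661.
Var(X) = E[X²] − (E[X])² = 34.5661 − 26.8117 = 7.75438.
SD(X) = √7.75438 = 2.78467.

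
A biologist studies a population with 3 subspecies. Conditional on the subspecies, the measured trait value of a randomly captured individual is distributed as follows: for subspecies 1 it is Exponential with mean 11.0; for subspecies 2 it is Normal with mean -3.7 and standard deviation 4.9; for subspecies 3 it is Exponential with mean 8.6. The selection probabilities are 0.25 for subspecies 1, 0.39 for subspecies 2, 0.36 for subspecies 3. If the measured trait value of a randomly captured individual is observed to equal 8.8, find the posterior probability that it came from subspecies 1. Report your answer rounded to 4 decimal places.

0.3856

Likelihoods f(8.8 | ·): 1: 0.0408481; 2: 0.00314473; 3: 0.0417934.
Posterior ∝ prior × likelihood. Numerator for 1: 0.25·0.0408481 = 0.010212.
Normalizing constant: 0.25·0.0408481 + 0.39·0.00314473 + 0.36·0.0417934 = 0.0264841.
P(1 | observation) = 0.010212 / 0.0264841 = 0.385591.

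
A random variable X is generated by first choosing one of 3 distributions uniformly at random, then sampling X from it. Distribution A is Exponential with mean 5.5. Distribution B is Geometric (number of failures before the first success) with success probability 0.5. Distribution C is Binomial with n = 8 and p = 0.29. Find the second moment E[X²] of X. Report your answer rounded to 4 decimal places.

23.5099

For each component E[X²] = Var + (mean)², giving A: 60.5; B: 3; C: 7.0296.
Overall E[X²] = 0.333333·60.5 + 0.333333·3 + 0.333333·7.0296 = 23.5099.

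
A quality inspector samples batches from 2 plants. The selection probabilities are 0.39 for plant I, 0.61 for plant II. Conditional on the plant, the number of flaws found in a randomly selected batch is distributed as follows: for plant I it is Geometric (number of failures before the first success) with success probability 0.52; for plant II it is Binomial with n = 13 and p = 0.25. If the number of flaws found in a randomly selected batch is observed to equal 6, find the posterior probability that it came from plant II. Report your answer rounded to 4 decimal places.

0.9322

Likelihoods P(X=6 | ·): I: 0.00635991; II: 0.0559224.
Posterior ∝ prior × likelihood. Numerator for II: 0.61·0.0559224 = 0.0341127.
Normalizing constant: 0.39·0.00635991 + 0.61·0.0559224 = 0.0365931.
P(II | observation) = 0.0341127 / 0.0365931 = 0.932218.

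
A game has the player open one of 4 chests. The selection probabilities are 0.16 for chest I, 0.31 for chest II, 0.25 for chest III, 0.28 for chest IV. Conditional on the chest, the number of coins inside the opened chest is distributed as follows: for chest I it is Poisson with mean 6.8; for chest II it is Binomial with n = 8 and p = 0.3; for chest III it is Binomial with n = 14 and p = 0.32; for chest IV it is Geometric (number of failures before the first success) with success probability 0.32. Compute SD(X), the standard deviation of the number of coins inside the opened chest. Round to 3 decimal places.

Per component, I: μ=6.8, E[X²]=53.04; II: μ=2.4, E[X²]=7.44; III: μ=4.48, E[X²]=23.1168; IV: μ=2.125, E[X²]=11.1562.
E[X] = 0.16·6.8 + 0.31·2.4 + 0.25·4.48 + 0.28·2.125 = 3.547.
E[X²] = 0.16·53.04 + 0.31·7.44 + 0.25·23.1168 + 0.28·11.1562 = 19.6958.
Var(X) = E[X²] − (E[X])² = 19.6958 − 12.5812 = 7.11454.
SD(X) = √7.11454 = 2.66731.

2.667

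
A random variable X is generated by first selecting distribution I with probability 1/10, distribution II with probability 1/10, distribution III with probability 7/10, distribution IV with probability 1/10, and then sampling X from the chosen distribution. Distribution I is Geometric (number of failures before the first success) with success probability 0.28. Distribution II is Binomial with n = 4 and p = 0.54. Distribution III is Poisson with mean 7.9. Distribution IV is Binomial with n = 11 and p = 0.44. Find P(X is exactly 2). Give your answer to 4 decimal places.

Conditional on each component, P(X = 2): I: 0.145152; II: 0.370215; III: 0.0115691; IV: 0.0576714.
By total probability, P(X = 2) = 0.1·0.145152 + 0.1·0.370215 + 0.7·0.0115691 + 0.1·0.0576714 = 0.0654022.

0.0654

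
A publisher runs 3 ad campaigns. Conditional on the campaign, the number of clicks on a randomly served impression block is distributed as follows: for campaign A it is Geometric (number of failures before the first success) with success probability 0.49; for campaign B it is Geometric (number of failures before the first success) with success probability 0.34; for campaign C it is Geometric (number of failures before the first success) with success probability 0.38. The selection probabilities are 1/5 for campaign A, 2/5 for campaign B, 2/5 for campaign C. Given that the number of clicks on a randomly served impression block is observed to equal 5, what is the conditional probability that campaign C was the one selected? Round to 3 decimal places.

0.406

Likelihoods P(X=5 | ·): A: 0.0169062; B: 0.0425793; C: 0.034813.
Posterior ∝ prior × likelihood. Numerator for C: 0.4·0.034813 = 0.0139252.
Normalizing constant: 0.2·0.0169062 + 0.4·0.0425793 + 0.4·0.034813 = 0.0343382.
P(C | observation) = 0.0139252 / 0.0343382 = 0.405532.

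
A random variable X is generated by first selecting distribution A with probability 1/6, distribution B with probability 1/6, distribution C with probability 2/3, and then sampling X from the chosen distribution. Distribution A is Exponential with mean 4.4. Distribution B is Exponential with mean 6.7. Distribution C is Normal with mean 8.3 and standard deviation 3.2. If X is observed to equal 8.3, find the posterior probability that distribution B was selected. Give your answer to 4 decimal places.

0.0750

Likelihoods f(8.3 | ·): A: 0.0344596; B: 0.0432433; C: 0.124669.
Posterior ∝ prior × likelihood. Numerator for B: 0.166667·0.0432433 = 0.00720721.
Normalizing constant: 0.166667·0.0344596 + 0.166667·0.0432433 + 0.666667·0.124669 = 0.0960635.
P(B | observation) = 0.00720721 / 0.0960635 = 0.0750255.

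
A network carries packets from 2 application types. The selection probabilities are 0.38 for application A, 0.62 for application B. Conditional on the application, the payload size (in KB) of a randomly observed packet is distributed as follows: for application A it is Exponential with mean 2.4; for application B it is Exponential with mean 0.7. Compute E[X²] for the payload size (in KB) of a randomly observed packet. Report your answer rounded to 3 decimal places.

For each component E[X²] = Var + (mean)², giving A: 11.52; B: 0.98.
Overall E[X²] = 0.38·11.52 + 0.62·0.98 = 4.9852.

4.985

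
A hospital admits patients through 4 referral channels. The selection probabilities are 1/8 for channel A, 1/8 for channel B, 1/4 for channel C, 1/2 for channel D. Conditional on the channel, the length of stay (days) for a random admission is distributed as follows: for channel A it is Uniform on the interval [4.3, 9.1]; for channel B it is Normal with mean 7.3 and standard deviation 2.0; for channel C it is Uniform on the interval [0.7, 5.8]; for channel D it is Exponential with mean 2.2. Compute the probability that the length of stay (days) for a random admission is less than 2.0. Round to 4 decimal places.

0.3628

Conditional on each channel, P(X < 2.0): A: 0; B: 0.00402459; C: 0.254902; D: 0.59711.
By total probability, P(X < 2.0) = 0.125·0 + 0.125·0.00402459 + 0.25·0.254902 + 0.5·0.59711 = 0.362783.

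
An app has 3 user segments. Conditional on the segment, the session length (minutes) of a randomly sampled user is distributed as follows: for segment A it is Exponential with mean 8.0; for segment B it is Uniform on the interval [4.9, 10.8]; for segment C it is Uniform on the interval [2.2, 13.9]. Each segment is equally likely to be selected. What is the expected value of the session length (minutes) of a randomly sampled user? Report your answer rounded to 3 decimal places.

7.967

Component means — A: 8; B: 7.85; C: 8.05.
E[X] = 0.333333·8 + 0.333333·7.85 + 0.333333·8.05 = 7.96667.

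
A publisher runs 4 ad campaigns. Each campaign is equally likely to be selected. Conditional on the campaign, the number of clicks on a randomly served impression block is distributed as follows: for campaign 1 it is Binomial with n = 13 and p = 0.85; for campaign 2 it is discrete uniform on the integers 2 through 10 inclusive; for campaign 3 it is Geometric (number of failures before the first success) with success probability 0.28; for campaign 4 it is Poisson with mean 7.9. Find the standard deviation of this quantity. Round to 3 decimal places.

3.974

Per component, 1: μ=11.05, E[X²]=123.76; 2: μ=6, E[X²]=42.6667; 3: μ=2.57143, E[X²]=15.7959; 4: μ=7.9, E[X²]=70.31.
E[X] = 0.25·11.05 + 0.25·6 + 0.25·2.57143 + 0.25·7.9 = 6.88036.
E[X²] = 0.25·123.76 + 0.25·42.6667 + 0.25·15.7959 + 0.25·70.31 = 63.1331.
Var(X) = E[X²] − (E[X])² = 63.1331 − 47.3393 = 15.7938.
SD(X) = √15.7938 = 3.97415.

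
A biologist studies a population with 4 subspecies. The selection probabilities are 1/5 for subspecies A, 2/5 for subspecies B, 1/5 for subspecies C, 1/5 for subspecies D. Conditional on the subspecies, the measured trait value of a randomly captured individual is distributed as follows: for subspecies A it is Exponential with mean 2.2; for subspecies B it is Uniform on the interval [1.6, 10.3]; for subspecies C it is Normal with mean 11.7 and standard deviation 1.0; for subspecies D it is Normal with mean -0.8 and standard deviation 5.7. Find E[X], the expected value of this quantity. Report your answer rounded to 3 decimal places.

5.000

Component means — A: 2.2; B: 5.95; C: 11.7; D: -0.8.
E[X] = 0.2·2.2 + 0.4·5.95 + 0.2·11.7 + 0.2·-0.8 = 5.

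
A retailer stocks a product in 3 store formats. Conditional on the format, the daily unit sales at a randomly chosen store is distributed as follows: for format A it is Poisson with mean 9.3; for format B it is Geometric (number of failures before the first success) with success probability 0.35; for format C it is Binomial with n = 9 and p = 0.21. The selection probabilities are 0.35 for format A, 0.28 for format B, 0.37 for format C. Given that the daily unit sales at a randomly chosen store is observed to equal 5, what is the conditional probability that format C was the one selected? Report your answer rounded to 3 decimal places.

0.199

Likelihoods P(X=5 | ·): A: 0.0530023; B: 0.0406102; C: 0.0200436.
Posterior ∝ prior × likelihood. Numerator for C: 0.37·0.0200436 = 0.00741613.
Normalizing constant: 0.35·0.0530023 + 0.28·0.0406102 + 0.37·0.0200436 = 0.0373378.
P(C | observation) = 0.00741613 / 0.0373378 = 0.198623.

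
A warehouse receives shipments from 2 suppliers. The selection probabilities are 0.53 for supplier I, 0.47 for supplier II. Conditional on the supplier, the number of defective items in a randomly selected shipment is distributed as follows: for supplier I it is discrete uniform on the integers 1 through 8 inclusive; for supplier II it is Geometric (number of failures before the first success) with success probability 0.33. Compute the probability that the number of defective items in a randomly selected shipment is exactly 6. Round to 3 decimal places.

0.080

Conditional on each supplier, P(X = 6): I: 0.125; II: 0.0298513.
By total probability, P(X = 6) = 0.53·0.125 + 0.47·0.0298513 = 0.0802801.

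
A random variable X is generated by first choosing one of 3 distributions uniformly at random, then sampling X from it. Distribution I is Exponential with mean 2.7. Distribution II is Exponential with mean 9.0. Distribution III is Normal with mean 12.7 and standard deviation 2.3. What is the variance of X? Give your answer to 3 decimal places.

48.236

Per component, I: μ=2.7, E[X²]=14.58; II: μ=9, E[X²]=162; III: μ=12.7, E[X²]=166.58.
E[X] = 0.333333·2.7 + 0.333333·9 + 0.333333·12.7 = 8.13333.
E[X²] = 0.333333·14.58 + 0.333333·162 + 0.333333·166.58 = 114.387.
Var(X) = E[X²] − (E[X])² = 114.387 − 66.1511 = 48.2356.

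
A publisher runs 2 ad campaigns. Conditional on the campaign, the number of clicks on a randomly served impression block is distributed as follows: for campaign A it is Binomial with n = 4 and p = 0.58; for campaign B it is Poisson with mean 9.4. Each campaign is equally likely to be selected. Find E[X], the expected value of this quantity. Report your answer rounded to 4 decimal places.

5.8600

Component means — A: 2.32; B: 9.4.
E[X] = 0.5·2.32 + 0.5·9.4 = 5.86.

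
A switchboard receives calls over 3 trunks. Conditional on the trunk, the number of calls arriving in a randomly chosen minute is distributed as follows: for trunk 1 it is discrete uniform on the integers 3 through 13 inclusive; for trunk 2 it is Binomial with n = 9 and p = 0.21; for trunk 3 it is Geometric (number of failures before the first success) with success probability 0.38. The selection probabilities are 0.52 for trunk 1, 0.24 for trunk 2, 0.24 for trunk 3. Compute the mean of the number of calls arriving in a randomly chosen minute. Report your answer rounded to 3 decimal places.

5.005

Component means — 1: 8; 2: 1.89; 3: 1.63158.
E[X] = 0.52·8 + 0.24·1.89 + 0.24·1.63158 = 5.00518.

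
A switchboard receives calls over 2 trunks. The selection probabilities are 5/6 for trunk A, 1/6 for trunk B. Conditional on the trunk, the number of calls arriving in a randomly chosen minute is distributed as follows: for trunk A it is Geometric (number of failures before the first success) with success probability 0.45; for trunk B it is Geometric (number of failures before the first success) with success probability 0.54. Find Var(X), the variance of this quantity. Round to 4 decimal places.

2.5453

Per component, A: μ=1.22222, E[X²]=4.20988; B: μ=0.851852, E[X²]=2.30316.
E[X] = 0.833333·1.22222 + 0.166667·0.851852 = 1.16049.
E[X²] = 0.833333·4.20988 + 0.166667·2.30316 = 3.89209.
Var(X) = E[X²] − (E[X])² = 3.89209 − 1.34675 = 2.54534.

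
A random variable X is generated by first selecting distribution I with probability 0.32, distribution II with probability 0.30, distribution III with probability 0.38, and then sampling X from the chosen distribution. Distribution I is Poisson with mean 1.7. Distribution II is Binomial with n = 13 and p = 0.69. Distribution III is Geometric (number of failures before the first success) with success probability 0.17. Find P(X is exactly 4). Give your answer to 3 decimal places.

0.052

Conditional on each component, P(X = 4): I: 0.0635746; II: 0.00428507; III: 0.0806791.
By total probability, P(X = 4) = 0.32·0.0635746 + 0.3·0.00428507 + 0.38·0.0806791 = 0.0522875.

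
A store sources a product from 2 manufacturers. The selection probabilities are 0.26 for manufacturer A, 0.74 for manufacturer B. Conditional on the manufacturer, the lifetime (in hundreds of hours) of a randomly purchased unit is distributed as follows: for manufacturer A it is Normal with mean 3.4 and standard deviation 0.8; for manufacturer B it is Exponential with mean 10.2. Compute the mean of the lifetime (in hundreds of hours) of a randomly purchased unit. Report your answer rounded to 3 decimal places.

Component means — A: 3.4; B: 10.2.
E[X] = 0.26·3.4 + 0.74·10.2 = 8.432.

8.432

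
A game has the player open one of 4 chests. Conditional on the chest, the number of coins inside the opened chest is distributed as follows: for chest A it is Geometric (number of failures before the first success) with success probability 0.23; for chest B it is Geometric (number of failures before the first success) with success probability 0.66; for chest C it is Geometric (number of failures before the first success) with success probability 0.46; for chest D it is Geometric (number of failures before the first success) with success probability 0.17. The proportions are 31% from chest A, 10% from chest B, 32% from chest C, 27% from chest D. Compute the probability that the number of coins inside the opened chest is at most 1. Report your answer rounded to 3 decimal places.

0.525

Conditional on each chest, P(X ≤ 1): A: 0.4071; B: 0.8844; C: 0.7084; D: 0.3111.
By total probability, P(X ≤ 1) = 0.31·0.4071 + 0.1·0.8844 + 0.32·0.7084 + 0.27·0.3111 = 0.525326.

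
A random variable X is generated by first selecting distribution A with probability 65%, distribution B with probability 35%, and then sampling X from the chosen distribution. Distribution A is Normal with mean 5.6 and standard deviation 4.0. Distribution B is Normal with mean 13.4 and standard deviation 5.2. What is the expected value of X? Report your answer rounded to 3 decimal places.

8.330

Component means — A: 5.6; B: 13.4.
E[X] = 0.65·5.6 + 0.35·13.4 = 8.33.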